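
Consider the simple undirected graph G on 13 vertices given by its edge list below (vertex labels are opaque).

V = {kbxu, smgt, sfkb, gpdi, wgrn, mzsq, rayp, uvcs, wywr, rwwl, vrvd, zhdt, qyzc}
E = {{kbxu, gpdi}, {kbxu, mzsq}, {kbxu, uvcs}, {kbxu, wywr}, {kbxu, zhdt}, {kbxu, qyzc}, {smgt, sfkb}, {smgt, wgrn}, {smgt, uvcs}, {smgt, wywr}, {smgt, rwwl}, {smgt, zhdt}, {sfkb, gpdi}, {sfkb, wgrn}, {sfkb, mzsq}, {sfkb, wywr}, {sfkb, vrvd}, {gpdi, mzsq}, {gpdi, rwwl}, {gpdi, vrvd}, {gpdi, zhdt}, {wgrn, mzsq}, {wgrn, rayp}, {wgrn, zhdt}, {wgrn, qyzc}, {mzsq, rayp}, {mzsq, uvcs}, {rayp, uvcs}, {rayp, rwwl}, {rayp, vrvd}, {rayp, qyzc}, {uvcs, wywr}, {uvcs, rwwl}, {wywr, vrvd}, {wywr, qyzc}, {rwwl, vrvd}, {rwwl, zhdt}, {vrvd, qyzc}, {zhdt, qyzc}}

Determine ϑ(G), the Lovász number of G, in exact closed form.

deg(uvcs) = 6; N(uvcs) = {kbxu, smgt, mzsq, rayp, wywr, rwwl}.
N(kbxu) = {gpdi, mzsq, uvcs, wywr, zhdt, qyzc}, |N(kbxu)| = 6.
Vertex qyzc has 6 neighbors: kbxu, wgrn, rayp, wywr, vrvd, zhdt.
Vertex wywr has 6 neighbors: kbxu, smgt, sfkb, uvcs, vrvd, qyzc.
6-regular, N=13; strongly regular (13,6,2,3).
spec(A) ≈ [6.0, 1.30278, -2.30278] (distinct, 5 d.p.).
λ_max=6, λ_min=-sqrt(13)/2 - 1/2; ϑ = −13·λ_min/(λ_max−λ_min) = sqrt(13).
≈ 3.6055513 (to 7 d.p.).

sqrt(13)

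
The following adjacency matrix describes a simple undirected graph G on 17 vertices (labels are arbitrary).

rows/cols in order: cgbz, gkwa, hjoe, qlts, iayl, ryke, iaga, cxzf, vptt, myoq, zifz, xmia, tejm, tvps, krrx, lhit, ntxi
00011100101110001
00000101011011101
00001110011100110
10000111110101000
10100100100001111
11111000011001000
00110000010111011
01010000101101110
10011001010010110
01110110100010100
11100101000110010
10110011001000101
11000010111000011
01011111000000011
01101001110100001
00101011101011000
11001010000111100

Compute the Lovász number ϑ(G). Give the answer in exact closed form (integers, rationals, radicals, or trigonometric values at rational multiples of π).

sqrt(17)

N(myoq) = {gkwa, hjoe, qlts, ryke, iaga, vptt, tejm, krrx}, |N(myoq)| = 8.
N(gkwa) = {ryke, cxzf, myoq, zifz, tejm, tvps, krrx, ntxi}, |N(gkwa)| = 8.
deg(tejm) = 8; N(tejm) = {cgbz, gkwa, iaga, vptt, myoq, zifz, lhit, ntxi}.
Vertex hjoe has 8 neighbors: iayl, ryke, iaga, myoq, zifz, xmia, krrx, lhit.
G on 17 vertices is 8-regular; Paley(17): SR with (k,λ,μ)=(8,3,4).
Distinct eigenvalues (to 6 d.p.): [8.0, 1.561553, -2.561553].
With N=17: ϑ(G) = 17·(-(-sqrt(17)/2 - 1/2))/(8−(-sqrt(17)/2 - 1/2)) = sqrt(17).
ϑ(G) ≈ 4.1231.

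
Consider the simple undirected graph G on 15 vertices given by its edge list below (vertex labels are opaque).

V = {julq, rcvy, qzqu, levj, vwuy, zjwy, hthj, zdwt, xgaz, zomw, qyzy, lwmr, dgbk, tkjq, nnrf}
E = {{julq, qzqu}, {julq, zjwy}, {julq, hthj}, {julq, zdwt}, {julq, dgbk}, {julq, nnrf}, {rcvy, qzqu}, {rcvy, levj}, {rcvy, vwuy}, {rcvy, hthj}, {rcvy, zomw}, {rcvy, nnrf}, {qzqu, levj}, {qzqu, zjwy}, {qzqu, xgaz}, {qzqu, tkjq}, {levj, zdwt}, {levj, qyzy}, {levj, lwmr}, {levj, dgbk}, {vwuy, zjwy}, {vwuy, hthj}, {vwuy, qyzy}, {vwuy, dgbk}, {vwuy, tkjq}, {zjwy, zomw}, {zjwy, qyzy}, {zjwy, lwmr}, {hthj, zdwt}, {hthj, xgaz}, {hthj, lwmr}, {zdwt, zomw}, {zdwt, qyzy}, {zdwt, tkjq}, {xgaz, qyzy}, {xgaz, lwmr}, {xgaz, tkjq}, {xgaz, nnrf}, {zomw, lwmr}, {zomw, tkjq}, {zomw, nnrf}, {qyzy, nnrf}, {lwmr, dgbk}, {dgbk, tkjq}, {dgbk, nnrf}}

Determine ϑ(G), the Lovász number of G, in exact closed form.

Vertex zjwy has 6 neighbors: julq, qzqu, vwuy, zomw, qyzy, lwmr.
Vertex dgbk has 6 neighbors: julq, levj, vwuy, lwmr, tkjq, nnrf.
Vertex hthj has 6 neighbors: julq, rcvy, vwuy, zdwt, xgaz, lwmr.
N(zdwt) = {julq, levj, hthj, zomw, qyzy, tkjq}, |N(zdwt)| = 6.
6-regular, N=15; Kneser-type, 2-subsets of [6].
spec(A) ≈ [6.0, 1.0, -3.0] (distinct, 5 d.p.).
With N=15: ϑ(G) = 15·(-1*(-3))/(6−(-3)) = 5.
≈ 5.0000000 (to 7 d.p.).

5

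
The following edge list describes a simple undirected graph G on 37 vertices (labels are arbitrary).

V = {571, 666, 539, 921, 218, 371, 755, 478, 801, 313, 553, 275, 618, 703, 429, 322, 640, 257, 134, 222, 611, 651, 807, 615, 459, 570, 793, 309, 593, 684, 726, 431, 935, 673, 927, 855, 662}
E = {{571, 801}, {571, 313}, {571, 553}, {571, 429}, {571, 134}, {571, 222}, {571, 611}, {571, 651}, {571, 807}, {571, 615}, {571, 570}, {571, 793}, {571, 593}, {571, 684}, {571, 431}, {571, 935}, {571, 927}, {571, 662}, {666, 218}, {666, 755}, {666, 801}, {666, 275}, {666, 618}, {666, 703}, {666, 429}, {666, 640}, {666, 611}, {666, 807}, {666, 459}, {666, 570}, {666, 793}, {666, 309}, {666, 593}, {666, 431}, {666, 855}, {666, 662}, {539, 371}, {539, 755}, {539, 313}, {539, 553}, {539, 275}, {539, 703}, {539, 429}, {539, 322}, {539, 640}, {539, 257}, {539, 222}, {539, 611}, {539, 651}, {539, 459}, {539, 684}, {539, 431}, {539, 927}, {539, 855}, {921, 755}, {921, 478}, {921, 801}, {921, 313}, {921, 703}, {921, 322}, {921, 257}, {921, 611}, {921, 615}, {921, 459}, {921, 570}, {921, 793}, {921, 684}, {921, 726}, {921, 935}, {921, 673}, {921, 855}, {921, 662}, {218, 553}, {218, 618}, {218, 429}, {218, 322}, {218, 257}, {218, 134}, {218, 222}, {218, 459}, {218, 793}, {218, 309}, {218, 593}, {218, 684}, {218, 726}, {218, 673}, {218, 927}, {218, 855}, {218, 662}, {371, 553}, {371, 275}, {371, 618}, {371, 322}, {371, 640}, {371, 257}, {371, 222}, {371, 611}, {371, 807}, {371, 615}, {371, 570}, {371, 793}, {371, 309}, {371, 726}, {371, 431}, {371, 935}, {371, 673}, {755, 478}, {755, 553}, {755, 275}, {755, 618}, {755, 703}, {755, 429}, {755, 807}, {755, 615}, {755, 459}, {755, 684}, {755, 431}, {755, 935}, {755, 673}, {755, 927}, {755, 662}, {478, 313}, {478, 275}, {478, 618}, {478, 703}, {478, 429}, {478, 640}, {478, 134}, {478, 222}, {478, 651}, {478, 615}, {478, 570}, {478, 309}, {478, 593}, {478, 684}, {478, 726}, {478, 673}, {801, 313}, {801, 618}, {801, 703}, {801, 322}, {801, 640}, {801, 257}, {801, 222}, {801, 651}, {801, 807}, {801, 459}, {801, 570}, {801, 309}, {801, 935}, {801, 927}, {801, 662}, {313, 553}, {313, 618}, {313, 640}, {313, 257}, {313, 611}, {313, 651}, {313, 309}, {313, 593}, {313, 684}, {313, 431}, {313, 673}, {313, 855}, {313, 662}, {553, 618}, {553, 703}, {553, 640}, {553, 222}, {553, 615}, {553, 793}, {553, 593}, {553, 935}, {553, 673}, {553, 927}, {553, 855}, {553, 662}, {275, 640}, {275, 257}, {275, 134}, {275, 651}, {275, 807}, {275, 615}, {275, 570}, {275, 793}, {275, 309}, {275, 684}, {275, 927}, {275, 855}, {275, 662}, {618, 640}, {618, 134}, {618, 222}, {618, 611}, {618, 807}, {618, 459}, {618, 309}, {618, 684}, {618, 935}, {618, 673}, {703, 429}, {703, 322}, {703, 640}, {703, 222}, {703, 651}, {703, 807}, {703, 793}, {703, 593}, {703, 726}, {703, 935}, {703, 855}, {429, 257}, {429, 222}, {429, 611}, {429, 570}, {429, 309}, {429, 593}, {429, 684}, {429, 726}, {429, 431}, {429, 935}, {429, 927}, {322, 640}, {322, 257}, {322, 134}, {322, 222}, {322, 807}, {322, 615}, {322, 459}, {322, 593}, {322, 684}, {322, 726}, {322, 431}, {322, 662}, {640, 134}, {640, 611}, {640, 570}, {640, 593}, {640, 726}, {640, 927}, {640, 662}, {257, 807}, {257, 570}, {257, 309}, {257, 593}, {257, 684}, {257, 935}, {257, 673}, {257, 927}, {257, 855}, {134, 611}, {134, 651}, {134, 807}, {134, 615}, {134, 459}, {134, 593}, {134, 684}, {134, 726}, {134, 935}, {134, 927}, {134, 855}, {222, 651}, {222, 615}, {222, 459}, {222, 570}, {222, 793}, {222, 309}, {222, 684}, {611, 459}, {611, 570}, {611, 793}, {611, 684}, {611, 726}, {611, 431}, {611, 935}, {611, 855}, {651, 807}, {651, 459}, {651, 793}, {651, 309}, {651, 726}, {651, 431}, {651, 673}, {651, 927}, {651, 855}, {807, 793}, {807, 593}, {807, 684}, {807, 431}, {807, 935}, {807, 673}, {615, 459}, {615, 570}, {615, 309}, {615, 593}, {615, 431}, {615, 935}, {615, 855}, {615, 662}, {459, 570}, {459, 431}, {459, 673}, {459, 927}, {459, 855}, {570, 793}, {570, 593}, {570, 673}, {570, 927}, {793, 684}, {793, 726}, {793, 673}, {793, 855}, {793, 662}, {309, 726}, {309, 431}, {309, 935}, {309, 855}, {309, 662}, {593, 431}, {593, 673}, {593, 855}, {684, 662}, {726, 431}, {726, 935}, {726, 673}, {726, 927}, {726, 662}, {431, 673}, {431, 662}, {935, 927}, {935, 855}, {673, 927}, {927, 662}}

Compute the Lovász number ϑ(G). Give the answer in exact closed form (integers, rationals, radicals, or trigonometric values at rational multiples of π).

deg(921) = 18; N(921) = {755, 478, 801, 313, 703, 322, 257, 611, 615, 459, 570, 793, 684, 726, 935, 673, 855, 662}.
N(855) = {666, 539, 921, 218, 313, 553, 275, 703, 257, 134, 611, 651, 615, 459, 793, 309, 593, 935}, |N(855)| = 18.
Vertex 459 has 18 neighbors: 666, 539, 921, 218, 755, 801, 618, 322, 134, 222, 611, 651, 615, 570, 431, 673, 927, 855.
Vertex 755 has 18 neighbors: 666, 539, 921, 478, 553, 275, 618, 703, 429, 807, 615, 459, 684, 431, 935, 673, 927, 662.
Regular of degree 18 on 37 vertices: SR(37,18,8,9) — a Paley graph.
Distinct eigenvalues (to 6 d.p.): [18.0, 2.541381, -3.541381].
Lovász (edge-transitive): ϑ = −37·(-sqrt(37)/2 - 1/2)/((18)−(-sqrt(37)/2 - 1/2)) = sqrt(37).
Numerically 6.08276.

sqrt(37)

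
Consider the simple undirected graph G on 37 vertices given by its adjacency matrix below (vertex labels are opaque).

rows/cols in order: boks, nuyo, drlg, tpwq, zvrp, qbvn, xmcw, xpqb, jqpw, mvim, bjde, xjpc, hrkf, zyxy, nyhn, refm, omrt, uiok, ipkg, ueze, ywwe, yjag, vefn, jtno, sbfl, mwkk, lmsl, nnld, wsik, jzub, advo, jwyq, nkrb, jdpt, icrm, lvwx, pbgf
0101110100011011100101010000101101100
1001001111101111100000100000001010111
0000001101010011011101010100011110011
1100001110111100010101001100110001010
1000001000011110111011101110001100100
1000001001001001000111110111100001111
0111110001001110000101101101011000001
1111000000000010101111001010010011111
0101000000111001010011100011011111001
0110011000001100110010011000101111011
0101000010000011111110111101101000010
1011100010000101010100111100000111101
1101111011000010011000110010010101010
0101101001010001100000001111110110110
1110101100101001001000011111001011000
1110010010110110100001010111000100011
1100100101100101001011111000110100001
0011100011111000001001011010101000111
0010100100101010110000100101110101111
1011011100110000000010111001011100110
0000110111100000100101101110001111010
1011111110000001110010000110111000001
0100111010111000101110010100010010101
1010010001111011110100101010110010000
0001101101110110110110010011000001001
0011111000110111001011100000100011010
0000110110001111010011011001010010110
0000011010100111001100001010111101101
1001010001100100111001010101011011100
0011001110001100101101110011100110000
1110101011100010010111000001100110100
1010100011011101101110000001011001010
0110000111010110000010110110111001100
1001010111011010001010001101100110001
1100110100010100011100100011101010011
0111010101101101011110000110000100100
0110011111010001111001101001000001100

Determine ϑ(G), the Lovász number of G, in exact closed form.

sqrt(37)

N(ueze) = {boks, drlg, tpwq, qbvn, xmcw, xpqb, bjde, xjpc, ywwe, vefn, jtno, sbfl, nnld, jzub, advo, jwyq, icrm, lvwx}, |N(ueze)| = 18.
N(nnld) = {qbvn, xmcw, jqpw, bjde, zyxy, nyhn, refm, ipkg, ueze, sbfl, lmsl, wsik, jzub, advo, jwyq, jdpt, icrm, pbgf}, |N(nnld)| = 18.
N(hrkf) = {boks, nuyo, tpwq, zvrp, qbvn, xmcw, jqpw, mvim, nyhn, uiok, ipkg, vefn, jtno, lmsl, jzub, jwyq, jdpt, lvwx}, |N(hrkf)| = 18.
deg(bjde) = 18; N(bjde) = {nuyo, tpwq, jqpw, nyhn, refm, omrt, uiok, ipkg, ueze, ywwe, vefn, jtno, sbfl, mwkk, nnld, wsik, advo, lvwx}.
37-vertex 18-regular graph: Paley(37): SR with (k,λ,μ)=(18,8,9).
spec(A) ≈ [18.0, 2.541, -3.541] (distinct, 3 d.p.).
Lovász (edge-transitive): ϑ = −37·(-sqrt(37)/2 - 1/2)/((18)−(-sqrt(37)/2 - 1/2)) = sqrt(37).
≈ 6.082763 (to 6 d.p.).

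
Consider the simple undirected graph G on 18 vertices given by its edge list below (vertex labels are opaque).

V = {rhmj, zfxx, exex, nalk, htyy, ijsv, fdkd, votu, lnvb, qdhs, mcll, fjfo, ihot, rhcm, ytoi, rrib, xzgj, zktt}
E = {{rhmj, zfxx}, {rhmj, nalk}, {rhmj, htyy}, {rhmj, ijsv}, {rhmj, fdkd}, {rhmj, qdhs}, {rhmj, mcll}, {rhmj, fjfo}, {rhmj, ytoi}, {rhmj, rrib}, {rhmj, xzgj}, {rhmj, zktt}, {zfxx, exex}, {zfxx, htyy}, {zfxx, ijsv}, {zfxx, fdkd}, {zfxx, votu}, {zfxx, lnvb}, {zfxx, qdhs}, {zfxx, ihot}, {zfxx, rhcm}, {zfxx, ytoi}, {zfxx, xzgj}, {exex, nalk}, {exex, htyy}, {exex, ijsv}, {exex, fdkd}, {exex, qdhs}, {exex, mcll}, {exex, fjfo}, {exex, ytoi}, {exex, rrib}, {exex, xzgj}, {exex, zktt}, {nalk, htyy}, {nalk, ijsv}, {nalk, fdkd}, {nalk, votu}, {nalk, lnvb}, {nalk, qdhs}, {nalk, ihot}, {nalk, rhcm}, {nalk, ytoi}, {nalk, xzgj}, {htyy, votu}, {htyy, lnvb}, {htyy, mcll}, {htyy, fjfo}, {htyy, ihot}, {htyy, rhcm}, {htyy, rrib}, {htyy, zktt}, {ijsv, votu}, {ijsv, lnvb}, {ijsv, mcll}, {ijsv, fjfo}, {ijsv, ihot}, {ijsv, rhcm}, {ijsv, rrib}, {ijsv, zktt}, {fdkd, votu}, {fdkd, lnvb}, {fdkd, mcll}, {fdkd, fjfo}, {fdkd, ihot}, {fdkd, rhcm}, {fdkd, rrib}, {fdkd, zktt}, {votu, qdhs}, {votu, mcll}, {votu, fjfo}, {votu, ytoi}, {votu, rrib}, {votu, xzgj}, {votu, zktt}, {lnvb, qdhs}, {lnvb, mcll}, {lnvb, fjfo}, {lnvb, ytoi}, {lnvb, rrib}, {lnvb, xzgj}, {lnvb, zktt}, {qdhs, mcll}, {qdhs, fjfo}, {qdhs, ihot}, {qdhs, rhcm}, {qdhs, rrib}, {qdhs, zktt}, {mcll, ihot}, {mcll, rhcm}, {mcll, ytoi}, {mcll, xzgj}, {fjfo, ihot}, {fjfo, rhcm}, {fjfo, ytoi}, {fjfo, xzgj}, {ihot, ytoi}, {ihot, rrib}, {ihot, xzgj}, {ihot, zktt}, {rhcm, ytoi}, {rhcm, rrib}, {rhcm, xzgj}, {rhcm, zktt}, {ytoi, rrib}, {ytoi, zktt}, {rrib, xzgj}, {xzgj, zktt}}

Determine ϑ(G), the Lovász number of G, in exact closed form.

deg(qdhs) = 12; N(qdhs) = {rhmj, zfxx, exex, nalk, votu, lnvb, mcll, fjfo, ihot, rhcm, rrib, zktt}.
Vertex fjfo has 12 neighbors: rhmj, exex, htyy, ijsv, fdkd, votu, lnvb, qdhs, ihot, rhcm, ytoi, xzgj.
deg(exex) = 12; N(exex) = {zfxx, nalk, htyy, ijsv, fdkd, qdhs, mcll, fjfo, ytoi, rrib, xzgj, zktt}.
N(rrib) = {rhmj, exex, htyy, ijsv, fdkd, votu, lnvb, qdhs, ihot, rhcm, ytoi, xzgj}, |N(rrib)| = 12.
Complete 3-partite, parts [6, 6, 6]: perfect, ϑ = α = 6.
= 6.00000… (decimal).
Lovász sandwich 6 ≤ 6 ≤ 6: collapsed.

6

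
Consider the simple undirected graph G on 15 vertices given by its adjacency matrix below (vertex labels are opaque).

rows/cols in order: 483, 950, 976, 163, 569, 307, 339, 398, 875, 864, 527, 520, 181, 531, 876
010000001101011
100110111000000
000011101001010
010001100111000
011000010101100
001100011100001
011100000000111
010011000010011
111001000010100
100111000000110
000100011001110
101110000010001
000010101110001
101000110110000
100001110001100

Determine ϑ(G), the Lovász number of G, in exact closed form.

5

deg(520) = 6; N(520) = {483, 976, 163, 569, 527, 876}.
N(569) = {950, 976, 398, 864, 520, 181}, |N(569)| = 6.
N(483) = {950, 875, 864, 520, 531, 876}, |N(483)| = 6.
deg(875) = 6; N(875) = {483, 950, 976, 307, 527, 181}.
Regular of degree 6 on 15 vertices: this is K(6,2), the Kneser graph.
Distinct eigenvalues (to 3 d.p.): [6.0, 1.0, -3.0].
−15·(-3) / ((6)−(-3)) = 5 = ϑ(G).
ϑ(G) ≈ 5.0000.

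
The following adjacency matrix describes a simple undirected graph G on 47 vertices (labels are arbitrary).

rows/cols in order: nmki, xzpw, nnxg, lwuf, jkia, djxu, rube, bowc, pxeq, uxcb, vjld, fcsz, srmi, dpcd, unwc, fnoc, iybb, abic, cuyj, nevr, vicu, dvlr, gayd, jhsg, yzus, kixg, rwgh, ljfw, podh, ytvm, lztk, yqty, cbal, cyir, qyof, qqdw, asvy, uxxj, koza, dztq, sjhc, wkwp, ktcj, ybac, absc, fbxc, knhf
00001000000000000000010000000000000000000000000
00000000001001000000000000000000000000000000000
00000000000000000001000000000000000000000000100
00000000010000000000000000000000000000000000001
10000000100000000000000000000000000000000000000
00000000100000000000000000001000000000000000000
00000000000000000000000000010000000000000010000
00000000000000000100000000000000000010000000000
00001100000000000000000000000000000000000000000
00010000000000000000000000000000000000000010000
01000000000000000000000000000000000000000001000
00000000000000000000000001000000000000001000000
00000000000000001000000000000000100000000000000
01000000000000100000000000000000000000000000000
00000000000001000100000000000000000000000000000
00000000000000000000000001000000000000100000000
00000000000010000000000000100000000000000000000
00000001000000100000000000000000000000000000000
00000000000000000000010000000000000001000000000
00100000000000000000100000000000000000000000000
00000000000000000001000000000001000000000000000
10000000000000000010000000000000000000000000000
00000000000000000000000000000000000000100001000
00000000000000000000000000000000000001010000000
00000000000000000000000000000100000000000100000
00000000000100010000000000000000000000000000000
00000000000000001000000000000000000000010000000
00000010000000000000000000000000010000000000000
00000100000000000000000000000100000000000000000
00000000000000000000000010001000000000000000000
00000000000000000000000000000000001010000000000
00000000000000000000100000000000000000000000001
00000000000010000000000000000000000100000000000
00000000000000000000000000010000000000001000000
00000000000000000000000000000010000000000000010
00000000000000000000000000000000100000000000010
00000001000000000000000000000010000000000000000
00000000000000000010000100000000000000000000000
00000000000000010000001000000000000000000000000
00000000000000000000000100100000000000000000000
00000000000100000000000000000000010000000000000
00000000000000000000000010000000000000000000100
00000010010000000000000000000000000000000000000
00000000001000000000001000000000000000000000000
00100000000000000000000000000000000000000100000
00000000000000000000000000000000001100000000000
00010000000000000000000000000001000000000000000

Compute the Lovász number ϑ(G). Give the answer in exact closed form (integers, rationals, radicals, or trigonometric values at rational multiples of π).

deg(ybac) = 2; N(ybac) = {vjld, gayd}.
Vertex qyof has 2 neighbors: lztk, fbxc.
Vertex yzus has 2 neighbors: ytvm, wkwp.
N(abic) = {bowc, unwc}, |N(abic)| = 2.
Regular of degree 2 on 47 vertices: this is C_{47}, the 47-cycle.
Distinct eigenvalues (to 6 d.p.): [2.0, 1.982155, 1.928938, 1.8413, 1.720803, 1.569599, 1.390385, 1.186359, 0.961164, 0.718816, 0.46364, 0.200191, -0.06683, -0.332659, -0.592551, -0.84187, -1.076165, -1.291256, -1.483304, -1.648883, -1.785038, -1.889338, -1.959923, -1.995534].
ϑ = −N·λ_min/(λ_max−λ_min) = −47·(-2*cos(pi/47))/(2−(-2*cos(pi/47))) = 47*cos(pi/47)/(cos(pi/47) + 1).
ϑ(G) ≈ 23.4737.
Sandwich: α(G)=23 ≤ ϑ(G)=47*cos(pi/47)/(cos(pi/47) + 1) ≤ χ(Ḡ)=24 (both strict).

47*cos(pi/47)/(cos(pi/47) + 1)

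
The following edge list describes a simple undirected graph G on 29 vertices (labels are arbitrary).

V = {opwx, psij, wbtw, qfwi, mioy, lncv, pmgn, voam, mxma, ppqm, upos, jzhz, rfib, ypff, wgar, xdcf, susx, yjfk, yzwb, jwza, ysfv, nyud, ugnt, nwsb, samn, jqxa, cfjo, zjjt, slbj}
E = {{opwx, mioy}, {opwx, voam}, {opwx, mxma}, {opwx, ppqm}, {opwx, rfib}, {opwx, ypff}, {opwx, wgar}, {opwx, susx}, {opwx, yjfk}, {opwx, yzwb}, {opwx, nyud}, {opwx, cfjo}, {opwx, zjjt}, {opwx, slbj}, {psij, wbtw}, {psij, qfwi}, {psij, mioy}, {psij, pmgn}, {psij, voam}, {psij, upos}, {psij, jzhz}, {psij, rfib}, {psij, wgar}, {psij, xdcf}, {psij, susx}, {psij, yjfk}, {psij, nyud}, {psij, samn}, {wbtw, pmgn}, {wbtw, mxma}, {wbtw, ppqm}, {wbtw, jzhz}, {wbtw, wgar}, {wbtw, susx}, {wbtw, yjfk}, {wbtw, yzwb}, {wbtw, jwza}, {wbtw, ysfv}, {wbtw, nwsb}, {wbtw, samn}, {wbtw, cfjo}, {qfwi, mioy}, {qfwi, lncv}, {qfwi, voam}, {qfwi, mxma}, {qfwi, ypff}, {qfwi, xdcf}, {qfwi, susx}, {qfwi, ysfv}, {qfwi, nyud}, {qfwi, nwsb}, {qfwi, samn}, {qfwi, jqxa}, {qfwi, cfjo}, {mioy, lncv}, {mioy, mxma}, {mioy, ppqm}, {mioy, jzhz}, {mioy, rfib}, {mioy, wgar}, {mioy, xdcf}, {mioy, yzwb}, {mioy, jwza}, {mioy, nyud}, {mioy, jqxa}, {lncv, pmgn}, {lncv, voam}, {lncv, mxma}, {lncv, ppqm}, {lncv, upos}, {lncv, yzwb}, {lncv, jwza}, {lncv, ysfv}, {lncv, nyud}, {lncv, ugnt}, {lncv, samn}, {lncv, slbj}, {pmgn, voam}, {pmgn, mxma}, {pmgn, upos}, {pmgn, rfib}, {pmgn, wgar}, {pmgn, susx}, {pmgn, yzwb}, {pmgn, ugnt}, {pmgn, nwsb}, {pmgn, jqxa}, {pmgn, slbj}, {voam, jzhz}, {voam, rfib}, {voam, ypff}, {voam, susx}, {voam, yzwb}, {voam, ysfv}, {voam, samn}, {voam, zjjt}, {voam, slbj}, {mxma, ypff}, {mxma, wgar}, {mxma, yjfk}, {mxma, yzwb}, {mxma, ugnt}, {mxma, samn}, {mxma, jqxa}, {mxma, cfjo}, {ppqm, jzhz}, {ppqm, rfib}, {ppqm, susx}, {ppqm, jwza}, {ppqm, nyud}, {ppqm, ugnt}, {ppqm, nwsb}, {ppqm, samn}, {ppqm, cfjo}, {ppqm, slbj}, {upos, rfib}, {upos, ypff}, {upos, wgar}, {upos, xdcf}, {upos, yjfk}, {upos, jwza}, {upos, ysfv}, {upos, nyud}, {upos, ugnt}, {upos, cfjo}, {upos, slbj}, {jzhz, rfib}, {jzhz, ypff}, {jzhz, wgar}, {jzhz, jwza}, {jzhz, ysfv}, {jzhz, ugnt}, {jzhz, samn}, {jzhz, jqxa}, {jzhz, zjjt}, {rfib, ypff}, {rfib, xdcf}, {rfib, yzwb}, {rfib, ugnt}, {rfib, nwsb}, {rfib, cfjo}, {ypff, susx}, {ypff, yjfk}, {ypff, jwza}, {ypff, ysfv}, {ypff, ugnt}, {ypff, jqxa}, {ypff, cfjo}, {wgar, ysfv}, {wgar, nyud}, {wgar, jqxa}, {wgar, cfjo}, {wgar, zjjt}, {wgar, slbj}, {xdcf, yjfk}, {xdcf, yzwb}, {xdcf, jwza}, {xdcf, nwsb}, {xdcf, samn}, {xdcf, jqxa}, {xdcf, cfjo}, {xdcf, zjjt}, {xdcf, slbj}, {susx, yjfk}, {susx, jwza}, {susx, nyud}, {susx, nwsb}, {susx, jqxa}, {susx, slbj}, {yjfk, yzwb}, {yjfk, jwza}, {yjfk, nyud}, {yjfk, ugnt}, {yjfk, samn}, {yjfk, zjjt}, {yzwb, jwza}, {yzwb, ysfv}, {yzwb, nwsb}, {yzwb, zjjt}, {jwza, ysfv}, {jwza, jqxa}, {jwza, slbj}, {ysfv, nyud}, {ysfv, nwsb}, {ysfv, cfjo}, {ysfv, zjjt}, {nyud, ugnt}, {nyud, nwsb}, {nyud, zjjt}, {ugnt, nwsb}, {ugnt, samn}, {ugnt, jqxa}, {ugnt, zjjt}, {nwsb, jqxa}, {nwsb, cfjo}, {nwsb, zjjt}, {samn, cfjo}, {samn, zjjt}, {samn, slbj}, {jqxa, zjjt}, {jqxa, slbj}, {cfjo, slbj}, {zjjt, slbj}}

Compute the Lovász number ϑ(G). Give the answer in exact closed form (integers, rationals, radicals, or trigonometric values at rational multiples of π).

N(voam) = {opwx, psij, qfwi, lncv, pmgn, jzhz, rfib, ypff, susx, yzwb, ysfv, samn, zjjt, slbj}, |N(voam)| = 14.
N(psij) = {wbtw, qfwi, mioy, pmgn, voam, upos, jzhz, rfib, wgar, xdcf, susx, yjfk, nyud, samn}, |N(psij)| = 14.
deg(jqxa) = 14; N(jqxa) = {qfwi, mioy, pmgn, mxma, jzhz, ypff, wgar, xdcf, susx, jwza, ugnt, nwsb, zjjt, slbj}.
N(samn) = {psij, wbtw, qfwi, lncv, voam, mxma, ppqm, jzhz, xdcf, yjfk, ugnt, cfjo, zjjt, slbj}, |N(samn)| = 14.
Regular of degree 14 on 29 vertices: SR(29,14,6,7) — a Paley graph.
The 3 distinct eigenvalues: [14.0, 2.192582, -3.192582].
λ_max=14, λ_min=-sqrt(29)/2 - 1/2; ϑ = −29·λ_min/(λ_max−λ_min) = sqrt(29).
= 5.38516481… (decimal).

sqrt(29)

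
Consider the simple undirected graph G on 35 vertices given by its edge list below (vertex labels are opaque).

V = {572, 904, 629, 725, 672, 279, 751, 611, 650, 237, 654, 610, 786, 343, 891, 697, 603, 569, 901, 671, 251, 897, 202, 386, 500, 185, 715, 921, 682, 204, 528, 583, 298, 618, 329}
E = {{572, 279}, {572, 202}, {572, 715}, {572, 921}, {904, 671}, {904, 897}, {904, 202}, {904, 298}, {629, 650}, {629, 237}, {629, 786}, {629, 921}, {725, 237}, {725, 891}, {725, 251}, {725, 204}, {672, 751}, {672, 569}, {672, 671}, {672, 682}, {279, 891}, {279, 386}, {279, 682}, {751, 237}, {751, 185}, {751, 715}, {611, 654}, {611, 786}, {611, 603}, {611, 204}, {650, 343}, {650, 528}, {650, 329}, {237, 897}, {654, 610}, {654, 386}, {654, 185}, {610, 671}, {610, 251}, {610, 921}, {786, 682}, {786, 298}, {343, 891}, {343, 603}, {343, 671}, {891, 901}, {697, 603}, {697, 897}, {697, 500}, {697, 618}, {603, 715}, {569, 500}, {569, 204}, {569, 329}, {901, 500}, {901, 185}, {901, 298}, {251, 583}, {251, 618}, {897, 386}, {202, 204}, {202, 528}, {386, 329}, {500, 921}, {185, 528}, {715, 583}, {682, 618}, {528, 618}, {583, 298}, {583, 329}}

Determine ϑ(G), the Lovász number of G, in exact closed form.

15

N(611) = {654, 786, 603, 204}, |N(611)| = 4.
N(715) = {572, 751, 603, 583}, |N(715)| = 4.
Vertex 725 has 4 neighbors: 237, 891, 251, 204.
N(237) = {629, 725, 751, 897}, |N(237)| = 4.
deg(v) = 4 for all v (|V|=35); this is K(7,3), the Kneser graph.
spec(A) ≈ [4.0, 2.0, -1.0, -3.0] (distinct, 4 d.p.).
With N=35: ϑ(G) = 35·(-1*(-3))/(4−(-3)) = 15.
Numerically 15.00000000.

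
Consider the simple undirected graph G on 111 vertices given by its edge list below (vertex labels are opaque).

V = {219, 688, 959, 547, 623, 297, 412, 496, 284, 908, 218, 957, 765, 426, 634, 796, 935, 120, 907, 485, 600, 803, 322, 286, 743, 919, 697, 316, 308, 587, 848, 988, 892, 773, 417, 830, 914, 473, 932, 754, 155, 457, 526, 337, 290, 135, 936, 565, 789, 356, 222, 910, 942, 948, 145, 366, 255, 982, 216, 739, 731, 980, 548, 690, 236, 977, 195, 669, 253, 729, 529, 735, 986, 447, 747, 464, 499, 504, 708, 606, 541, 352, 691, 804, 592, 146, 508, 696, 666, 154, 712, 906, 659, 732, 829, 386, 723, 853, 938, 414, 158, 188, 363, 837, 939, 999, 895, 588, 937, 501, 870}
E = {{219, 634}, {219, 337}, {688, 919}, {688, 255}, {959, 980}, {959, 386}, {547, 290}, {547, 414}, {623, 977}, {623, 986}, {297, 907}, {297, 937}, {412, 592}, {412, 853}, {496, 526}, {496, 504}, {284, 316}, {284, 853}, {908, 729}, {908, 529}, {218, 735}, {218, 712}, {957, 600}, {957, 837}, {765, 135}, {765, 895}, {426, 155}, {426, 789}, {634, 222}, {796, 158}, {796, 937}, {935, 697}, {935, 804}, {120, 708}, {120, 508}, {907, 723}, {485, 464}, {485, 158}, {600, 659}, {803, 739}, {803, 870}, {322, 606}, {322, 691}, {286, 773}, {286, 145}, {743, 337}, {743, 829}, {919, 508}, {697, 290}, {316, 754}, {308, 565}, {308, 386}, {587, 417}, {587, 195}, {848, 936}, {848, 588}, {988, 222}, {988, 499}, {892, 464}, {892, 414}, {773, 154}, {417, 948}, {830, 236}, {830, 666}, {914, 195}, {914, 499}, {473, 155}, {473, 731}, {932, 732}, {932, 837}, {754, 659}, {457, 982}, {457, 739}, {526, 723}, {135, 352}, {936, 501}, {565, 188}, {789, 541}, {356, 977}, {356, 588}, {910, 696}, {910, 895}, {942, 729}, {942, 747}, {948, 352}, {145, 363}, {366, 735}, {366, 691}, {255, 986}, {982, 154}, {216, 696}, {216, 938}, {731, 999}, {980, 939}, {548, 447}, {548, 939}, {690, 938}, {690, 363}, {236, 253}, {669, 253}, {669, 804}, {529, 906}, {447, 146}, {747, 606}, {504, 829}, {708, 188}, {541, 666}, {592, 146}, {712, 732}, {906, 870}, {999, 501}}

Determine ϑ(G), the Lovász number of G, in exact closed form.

111*cos(pi/111)/(cos(pi/111) + 1)

Vertex 290 has 2 neighbors: 547, 697.
deg(935) = 2; N(935) = {697, 804}.
Vertex 286 has 2 neighbors: 773, 145.
N(322) = {606, 691}, |N(322)| = 2.
111-vertex 2-regular graph: the odd cycle C_{111}.
The 56 distinct eigenvalues: [2.0, 1.997, 1.987, 1.971, 1.949, 1.92, 1.886, 1.845, 1.798, 1.746, 1.688, 1.625, 1.556, 1.482, 1.404, 1.321, 1.234, 1.143, 1.049, 0.951, 0.85, 0.746, 0.64, 0.531, 0.421, 0.31, 0.198, 0.085, -0.028, -0.141, -0.254, -0.366, -0.477, -0.586, -0.693, -0.798, -0.9, -1.0, -1.096, -1.189, -1.278, -1.363, -1.444, -1.52, -1.591, -1.657, -1.718, -1.773, -1.822, -1.866, -1.904, -1.935, -1.961, -1.98, -1.993, -1.999].
λ_max=2, λ_min=-2*cos(pi/111); ϑ = −111·λ_min/(λ_max−λ_min) = 111*cos(pi/111)/(cos(pi/111) + 1).
≈ 55.4889 (to 4 d.p.).
Lovász sandwich 55 ≤ 111*cos(pi/111)/(cos(pi/111) + 1) ≤ 56: both strict.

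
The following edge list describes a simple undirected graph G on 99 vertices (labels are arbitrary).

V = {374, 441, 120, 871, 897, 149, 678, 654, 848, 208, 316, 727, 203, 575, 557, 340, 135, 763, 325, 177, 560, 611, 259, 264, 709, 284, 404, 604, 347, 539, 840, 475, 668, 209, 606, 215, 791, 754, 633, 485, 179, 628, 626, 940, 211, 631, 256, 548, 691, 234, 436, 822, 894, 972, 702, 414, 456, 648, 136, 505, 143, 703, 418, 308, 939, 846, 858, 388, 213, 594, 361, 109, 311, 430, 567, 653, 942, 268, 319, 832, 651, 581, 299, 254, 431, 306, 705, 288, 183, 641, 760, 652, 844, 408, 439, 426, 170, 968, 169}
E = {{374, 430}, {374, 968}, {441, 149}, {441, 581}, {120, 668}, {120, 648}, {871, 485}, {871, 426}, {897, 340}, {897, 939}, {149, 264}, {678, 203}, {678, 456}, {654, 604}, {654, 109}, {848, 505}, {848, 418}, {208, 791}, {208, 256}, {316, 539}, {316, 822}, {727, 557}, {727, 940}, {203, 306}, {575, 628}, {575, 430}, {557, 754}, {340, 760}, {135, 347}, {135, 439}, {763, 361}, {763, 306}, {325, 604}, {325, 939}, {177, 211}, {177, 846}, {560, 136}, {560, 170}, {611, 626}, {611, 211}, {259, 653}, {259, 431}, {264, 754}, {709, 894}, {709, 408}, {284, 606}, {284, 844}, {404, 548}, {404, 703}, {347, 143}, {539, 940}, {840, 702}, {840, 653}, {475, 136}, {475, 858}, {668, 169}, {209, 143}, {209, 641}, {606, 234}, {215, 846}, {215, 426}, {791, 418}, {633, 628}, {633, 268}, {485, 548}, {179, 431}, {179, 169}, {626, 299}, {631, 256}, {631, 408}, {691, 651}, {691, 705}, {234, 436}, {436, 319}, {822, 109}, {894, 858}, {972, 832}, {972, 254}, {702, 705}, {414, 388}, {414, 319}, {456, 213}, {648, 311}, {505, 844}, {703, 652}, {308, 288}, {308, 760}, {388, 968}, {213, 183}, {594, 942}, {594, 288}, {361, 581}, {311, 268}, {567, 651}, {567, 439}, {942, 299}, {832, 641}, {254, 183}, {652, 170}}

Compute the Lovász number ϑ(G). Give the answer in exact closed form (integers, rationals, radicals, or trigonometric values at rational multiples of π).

99*cos(pi/99)/(cos(pi/99) + 1)

Vertex 653 has 2 neighbors: 259, 840.
Vertex 439 has 2 neighbors: 135, 567.
Vertex 109 has 2 neighbors: 654, 822.
N(840) = {702, 653}, |N(840)| = 2.
2-regular, N=99; this is C_{99}, the 99-cycle.
spec(A) ≈ [2.0, 1.995973, 1.98391, 1.963857, 1.935897, 1.900142, 1.856736, 1.805853, 1.747699, 1.682507, 1.610541, 1.532089, 1.447468, 1.357019, 1.261105, 1.160114, 1.054451, 0.944542, 0.83083, 0.713772, 0.593841, 0.471518, 0.347296, 0.221676, 0.095164, -0.031732, -0.1585, -0.28463, -0.409613, -0.532948, -0.654136, -0.77269, -0.888133, -1.0, -1.10784, -1.211219, -1.309721, -1.40295, -1.490529, -1.572106, -1.647353, -1.715967, -1.777671, -1.832217, -1.879385, -1.918986, -1.95086, -1.974878, -1.990944, -1.998993] (distinct, 6 d.p.).
With N=99: ϑ(G) = 99·(-(-1)*2*cos(pi/99))/(2−(-2*cos(pi/99))) = 99*cos(pi/99)/(cos(pi/99) + 1).
Numerically 49.4875363.
49 ≤ 99*cos(pi/99)/(cos(pi/99) + 1) ≤ 50: both strict.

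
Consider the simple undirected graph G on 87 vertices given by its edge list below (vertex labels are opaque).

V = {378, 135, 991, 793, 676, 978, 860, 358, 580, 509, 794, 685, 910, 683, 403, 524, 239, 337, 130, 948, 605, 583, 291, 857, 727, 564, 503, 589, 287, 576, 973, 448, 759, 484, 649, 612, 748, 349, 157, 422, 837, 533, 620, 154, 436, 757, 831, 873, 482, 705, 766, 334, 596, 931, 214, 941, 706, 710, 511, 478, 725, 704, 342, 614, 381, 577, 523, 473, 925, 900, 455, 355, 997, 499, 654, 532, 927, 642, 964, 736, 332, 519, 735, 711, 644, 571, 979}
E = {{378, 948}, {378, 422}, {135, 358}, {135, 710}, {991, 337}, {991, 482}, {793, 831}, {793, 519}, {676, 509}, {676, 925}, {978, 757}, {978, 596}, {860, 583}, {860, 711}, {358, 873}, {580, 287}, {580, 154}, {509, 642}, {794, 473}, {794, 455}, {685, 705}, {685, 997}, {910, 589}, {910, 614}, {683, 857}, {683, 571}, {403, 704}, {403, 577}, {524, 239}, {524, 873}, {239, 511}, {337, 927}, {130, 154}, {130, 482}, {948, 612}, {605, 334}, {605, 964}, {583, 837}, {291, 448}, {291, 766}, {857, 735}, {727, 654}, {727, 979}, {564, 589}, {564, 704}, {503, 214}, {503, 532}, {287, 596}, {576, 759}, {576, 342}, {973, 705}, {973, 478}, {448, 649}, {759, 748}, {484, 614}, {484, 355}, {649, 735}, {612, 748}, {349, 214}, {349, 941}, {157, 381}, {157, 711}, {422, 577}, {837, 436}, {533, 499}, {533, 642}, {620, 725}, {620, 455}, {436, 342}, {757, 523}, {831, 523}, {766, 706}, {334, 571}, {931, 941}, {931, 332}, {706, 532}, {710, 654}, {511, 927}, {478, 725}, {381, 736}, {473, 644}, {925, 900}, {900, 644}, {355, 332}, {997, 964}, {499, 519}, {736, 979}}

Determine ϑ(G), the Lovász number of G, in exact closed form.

87*cos(pi/87)/(cos(pi/87) + 1)

deg(337) = 2; N(337) = {991, 927}.
deg(766) = 2; N(766) = {291, 706}.
Vertex 524 has 2 neighbors: 239, 873.
N(997) = {685, 964}, |N(997)| = 2.
87-vertex 2-regular graph: this is C_{87}, the 87-cycle.
spec(A) ≈ [2.0, 1.994786, 1.979173, 1.953241, 1.917126, 1.871016, 1.815151, 1.749823, 1.675372, 1.592186, 1.5007, 1.401389, 1.294773, 1.181406, 1.061879, 0.936817, 0.80687, 0.672717, 0.535057, 0.394607, 0.252099, 0.108278, -0.036108, -0.180306, -0.323564, -0.465135, -0.604281, -0.740276, -0.872412, -1.0, -1.122374, -1.238897, -1.34896, -1.451991, -1.547452, -1.634845, -1.713714, -1.78365, -1.844286, -1.895306, -1.936446, -1.96749, -1.988276, -1.998696] (distinct, 6 d.p.).
Lovász: ϑ = −87(-2*cos(pi/87))/(2+-(-1)*2*cos(pi/87)) = 87*cos(pi/87)/(cos(pi/87) + 1).
= 43.48582… (decimal).
Lovász sandwich 43 ≤ 87*cos(pi/87)/(cos(pi/87) + 1) ≤ 44: both strict.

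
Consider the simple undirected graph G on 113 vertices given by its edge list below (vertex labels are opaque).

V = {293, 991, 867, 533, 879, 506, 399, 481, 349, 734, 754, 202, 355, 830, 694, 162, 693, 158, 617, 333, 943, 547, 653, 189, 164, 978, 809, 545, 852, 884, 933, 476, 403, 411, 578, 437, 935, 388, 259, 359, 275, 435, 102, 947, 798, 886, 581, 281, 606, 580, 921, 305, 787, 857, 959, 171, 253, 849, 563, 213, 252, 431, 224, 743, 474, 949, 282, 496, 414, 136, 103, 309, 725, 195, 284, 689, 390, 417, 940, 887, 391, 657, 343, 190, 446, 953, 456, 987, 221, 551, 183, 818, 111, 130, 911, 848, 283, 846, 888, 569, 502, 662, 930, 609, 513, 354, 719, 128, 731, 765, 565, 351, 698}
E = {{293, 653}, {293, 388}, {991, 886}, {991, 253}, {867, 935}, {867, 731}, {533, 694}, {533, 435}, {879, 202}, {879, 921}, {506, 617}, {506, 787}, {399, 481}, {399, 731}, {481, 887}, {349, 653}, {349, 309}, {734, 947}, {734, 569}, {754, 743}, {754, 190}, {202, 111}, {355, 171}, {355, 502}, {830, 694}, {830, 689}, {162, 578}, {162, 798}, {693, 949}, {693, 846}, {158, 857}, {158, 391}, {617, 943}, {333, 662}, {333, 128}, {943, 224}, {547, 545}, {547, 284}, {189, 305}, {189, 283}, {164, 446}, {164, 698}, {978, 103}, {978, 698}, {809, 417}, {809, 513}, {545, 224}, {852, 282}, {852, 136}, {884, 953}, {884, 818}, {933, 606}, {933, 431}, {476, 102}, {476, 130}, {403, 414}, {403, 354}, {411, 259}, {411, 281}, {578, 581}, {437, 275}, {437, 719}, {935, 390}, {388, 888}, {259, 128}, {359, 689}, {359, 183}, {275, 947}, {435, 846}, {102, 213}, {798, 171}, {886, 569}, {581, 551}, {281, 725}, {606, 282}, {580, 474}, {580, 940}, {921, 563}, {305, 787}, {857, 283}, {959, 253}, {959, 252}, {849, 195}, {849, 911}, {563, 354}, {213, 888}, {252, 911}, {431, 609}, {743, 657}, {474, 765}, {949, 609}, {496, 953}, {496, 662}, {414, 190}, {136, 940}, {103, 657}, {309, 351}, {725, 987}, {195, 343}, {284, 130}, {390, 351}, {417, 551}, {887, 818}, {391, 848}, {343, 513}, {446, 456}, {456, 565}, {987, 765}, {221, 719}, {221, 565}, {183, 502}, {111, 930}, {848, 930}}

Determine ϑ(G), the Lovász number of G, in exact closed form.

113*cos(pi/113)/(cos(pi/113) + 1)

Vertex 388 has 2 neighbors: 293, 888.
deg(502) = 2; N(502) = {355, 183}.
deg(224) = 2; N(224) = {943, 545}.
deg(333) = 2; N(333) = {662, 128}.
deg(v) = 2 for all v (|V|=113); the odd cycle C_{113}.
A has 57 distinct eigenvalues ≈ [2.0, 1.997, 1.988, 1.972, 1.951, 1.923, 1.89, 1.85, 1.805, 1.755, 1.699, 1.637, 1.571, 1.5, 1.424, 1.344, 1.259, 1.171, 1.079, 0.984, 0.886, 0.785, 0.681, 0.576, 0.468, 0.359, 0.25, 0.139, 0.028, -0.083, -0.194, -0.305, -0.414, -0.522, -0.629, -0.733, -0.835, -0.935, -1.032, -1.126, -1.216, -1.302, -1.384, -1.462, -1.536, -1.605, -1.669, -1.727, -1.781, -1.829, -1.871, -1.907, -1.938, -1.962, -1.981, -1.993, -1.999].
−113·(-2*cos(pi/113)) / ((2)−(-2*cos(pi/113))) = 113*cos(pi/113)/(cos(pi/113) + 1) = ϑ(G).
Numerically 56.4891.
α=56, χ(Ḡ)=57; ϑ=113*cos(pi/113)/(cos(pi/113) + 1) lies between (both strict).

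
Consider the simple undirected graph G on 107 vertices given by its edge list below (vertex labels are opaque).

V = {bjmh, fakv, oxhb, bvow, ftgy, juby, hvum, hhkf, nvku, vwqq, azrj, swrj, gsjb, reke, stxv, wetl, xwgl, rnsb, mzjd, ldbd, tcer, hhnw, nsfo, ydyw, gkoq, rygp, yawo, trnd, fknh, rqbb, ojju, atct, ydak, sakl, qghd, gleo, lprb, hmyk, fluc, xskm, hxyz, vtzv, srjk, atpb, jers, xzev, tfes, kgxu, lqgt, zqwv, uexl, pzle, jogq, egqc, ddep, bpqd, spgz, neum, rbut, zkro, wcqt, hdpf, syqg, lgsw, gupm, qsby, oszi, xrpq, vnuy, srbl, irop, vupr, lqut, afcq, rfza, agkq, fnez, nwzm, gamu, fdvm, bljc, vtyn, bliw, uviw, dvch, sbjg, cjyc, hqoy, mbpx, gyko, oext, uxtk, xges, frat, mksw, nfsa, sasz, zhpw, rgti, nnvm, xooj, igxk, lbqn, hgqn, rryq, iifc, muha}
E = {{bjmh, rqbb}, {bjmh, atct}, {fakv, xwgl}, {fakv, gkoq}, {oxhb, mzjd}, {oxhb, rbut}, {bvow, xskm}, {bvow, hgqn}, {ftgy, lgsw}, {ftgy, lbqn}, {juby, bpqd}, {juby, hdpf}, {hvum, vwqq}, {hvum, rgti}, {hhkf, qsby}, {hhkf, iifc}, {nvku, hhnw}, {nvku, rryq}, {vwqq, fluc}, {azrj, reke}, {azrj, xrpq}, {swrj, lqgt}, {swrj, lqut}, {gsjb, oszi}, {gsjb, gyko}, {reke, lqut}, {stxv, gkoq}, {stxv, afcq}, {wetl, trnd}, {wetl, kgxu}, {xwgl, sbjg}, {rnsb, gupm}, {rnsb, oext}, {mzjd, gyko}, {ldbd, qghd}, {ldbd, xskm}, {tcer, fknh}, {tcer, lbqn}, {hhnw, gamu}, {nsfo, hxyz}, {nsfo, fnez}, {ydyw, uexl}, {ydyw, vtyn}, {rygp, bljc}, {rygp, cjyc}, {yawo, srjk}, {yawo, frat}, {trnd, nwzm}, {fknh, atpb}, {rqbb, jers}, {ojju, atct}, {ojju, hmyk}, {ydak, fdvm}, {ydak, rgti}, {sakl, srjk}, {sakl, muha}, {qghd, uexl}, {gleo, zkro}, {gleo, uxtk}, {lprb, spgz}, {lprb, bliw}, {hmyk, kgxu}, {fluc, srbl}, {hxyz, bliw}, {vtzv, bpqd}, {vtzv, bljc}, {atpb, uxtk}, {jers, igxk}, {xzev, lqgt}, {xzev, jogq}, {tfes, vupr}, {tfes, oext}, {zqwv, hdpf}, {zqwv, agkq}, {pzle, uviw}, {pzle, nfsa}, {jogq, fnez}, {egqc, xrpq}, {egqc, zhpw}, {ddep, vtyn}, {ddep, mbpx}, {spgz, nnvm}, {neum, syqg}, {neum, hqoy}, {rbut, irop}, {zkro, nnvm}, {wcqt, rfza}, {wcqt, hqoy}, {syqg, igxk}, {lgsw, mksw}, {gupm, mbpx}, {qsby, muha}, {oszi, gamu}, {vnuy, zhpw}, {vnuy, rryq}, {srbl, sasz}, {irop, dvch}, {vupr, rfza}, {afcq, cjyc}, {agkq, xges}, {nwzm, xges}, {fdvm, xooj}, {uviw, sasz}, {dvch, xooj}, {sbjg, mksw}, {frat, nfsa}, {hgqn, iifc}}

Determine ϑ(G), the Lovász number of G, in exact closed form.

N(ddep) = {vtyn, mbpx}, |N(ddep)| = 2.
N(fluc) = {vwqq, srbl}, |N(fluc)| = 2.
Vertex zhpw has 2 neighbors: egqc, vnuy.
N(nvku) = {hhnw, rryq}, |N(nvku)| = 2.
Regular of degree 2 on 107 vertices: a single 107-cycle (edge-transitive).
spec(A) ≈ [2.0, 1.996553, 1.986223, 1.969046, 1.945082, 1.914413, 1.877144, 1.833404, 1.783344, 1.727137, 1.664975, 1.597075, 1.523668, 1.44501, 1.36137, 1.273037, 1.180316, 1.083526, 0.983001, 0.879087, 0.772143, 0.662537, 0.550647, 0.43686, 0.321566, 0.205163, 0.088054, -0.02936, -0.146672, -0.263478, -0.379376, -0.493966, -0.606854, -0.717649, -0.825971, -0.931446, -1.033709, -1.132409, -1.227206, -1.317772, -1.403795, -1.484979, -1.561044, -1.631728, -1.696787, -1.755997, -1.809154, -1.856074, -1.896596, -1.930579, -1.957908, -1.978487, -1.992247, -1.999138] (distinct, 6 d.p.).
λ_max=2, λ_min=-2*cos(pi/107); ϑ = −107·λ_min/(λ_max−λ_min) = 107*cos(pi/107)/(cos(pi/107) + 1).
Numerically 53.48846843.
Check 53 ≤ 107*cos(pi/107)/(cos(pi/107) + 1) ≤ 54: both strict.

107*cos(pi/107)/(cos(pi/107) + 1)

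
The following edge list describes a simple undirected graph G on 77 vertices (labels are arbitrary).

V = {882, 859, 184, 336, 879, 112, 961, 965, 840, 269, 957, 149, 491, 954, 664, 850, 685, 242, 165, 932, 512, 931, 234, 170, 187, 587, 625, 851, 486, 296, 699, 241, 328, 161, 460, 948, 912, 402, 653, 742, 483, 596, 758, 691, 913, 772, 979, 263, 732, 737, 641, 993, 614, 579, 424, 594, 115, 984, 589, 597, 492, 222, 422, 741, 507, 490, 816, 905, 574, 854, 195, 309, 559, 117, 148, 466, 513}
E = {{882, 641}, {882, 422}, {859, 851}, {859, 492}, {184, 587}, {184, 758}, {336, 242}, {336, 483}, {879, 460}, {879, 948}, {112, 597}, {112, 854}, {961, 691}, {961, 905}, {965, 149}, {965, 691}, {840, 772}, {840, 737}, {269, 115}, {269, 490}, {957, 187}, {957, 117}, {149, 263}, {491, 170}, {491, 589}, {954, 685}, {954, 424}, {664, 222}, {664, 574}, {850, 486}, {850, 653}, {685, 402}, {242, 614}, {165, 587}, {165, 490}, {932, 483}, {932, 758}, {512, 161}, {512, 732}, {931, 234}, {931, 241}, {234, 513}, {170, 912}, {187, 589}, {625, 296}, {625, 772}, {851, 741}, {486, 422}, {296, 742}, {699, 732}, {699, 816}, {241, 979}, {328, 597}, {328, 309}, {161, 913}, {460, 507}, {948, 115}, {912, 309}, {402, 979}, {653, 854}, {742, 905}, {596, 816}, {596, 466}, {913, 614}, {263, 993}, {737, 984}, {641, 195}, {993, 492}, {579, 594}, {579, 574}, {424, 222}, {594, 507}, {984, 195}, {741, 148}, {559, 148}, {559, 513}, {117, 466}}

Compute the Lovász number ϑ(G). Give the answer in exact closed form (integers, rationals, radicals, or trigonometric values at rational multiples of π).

77*cos(pi/77)/(cos(pi/77) + 1)

Vertex 979 has 2 neighbors: 241, 402.
Vertex 850 has 2 neighbors: 486, 653.
Vertex 854 has 2 neighbors: 112, 653.
deg(483) = 2; N(483) = {336, 932}.
deg(v) = 2 for all v (|V|=77); connected 2-regular on 77 ⇒ C_{77}.
The 39 distinct eigenvalues: [2.0, 1.99335, 1.97342, 1.94037, 1.89441, 1.83583, 1.76504, 1.68251, 1.58877, 1.48447, 1.37028, 1.24698, 1.11538, 0.97635, 0.83083, 0.67978, 0.5242, 0.36514, 0.20365, 0.0408, -0.12232, -0.28463, -0.44504, -0.60249, -0.75593, -0.90434, -1.04674, -1.18216, -1.30972, -1.42856, -1.5379, -1.637, -1.72521, -1.80194, -1.86667, -1.91899, -1.95853, -1.98504, -1.99834].
With N=77: ϑ(G) = 77·(-(-1)*2*cos(pi/77))/(2−(-2*cos(pi/77))) = 77*cos(pi/77)/(cos(pi/77) + 1).
Numerically 38.48397.
Check 38 ≤ 77*cos(pi/77)/(cos(pi/77) + 1) ≤ 39: both strict.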